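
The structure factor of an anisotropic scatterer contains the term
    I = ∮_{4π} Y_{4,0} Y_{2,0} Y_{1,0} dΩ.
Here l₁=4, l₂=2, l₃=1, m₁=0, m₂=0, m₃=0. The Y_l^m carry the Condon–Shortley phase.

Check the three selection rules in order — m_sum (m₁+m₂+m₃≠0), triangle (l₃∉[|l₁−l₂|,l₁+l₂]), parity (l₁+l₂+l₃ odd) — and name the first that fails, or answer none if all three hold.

azimuthal sum: 0 + 0 + 0 = 0  ✓
l₃ must lie in [2,6]; have l₃=1  ✗
L = 4 + 2 + 1 = 7 (odd)

triangle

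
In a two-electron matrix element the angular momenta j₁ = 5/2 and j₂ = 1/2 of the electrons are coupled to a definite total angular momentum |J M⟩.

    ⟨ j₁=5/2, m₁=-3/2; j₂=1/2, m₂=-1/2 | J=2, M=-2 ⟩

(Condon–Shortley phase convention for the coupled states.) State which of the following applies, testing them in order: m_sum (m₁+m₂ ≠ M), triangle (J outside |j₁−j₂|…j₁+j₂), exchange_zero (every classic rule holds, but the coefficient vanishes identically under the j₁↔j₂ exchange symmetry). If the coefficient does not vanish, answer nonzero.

nonzero

m-sum: m₁+m₂ = -3/2+(-1/2) = -2, M = -2  ✓
triangle: |j₁−j₂| = 2 ≤ J = 2 ≤ j₁+j₂ = 3  ✓
exchange: j₁≠j₂ or m₁≠m₂ — the exchange symmetry imposes no constraint here
value check: CG = +√(1/6) = +0.408248 ≠ 0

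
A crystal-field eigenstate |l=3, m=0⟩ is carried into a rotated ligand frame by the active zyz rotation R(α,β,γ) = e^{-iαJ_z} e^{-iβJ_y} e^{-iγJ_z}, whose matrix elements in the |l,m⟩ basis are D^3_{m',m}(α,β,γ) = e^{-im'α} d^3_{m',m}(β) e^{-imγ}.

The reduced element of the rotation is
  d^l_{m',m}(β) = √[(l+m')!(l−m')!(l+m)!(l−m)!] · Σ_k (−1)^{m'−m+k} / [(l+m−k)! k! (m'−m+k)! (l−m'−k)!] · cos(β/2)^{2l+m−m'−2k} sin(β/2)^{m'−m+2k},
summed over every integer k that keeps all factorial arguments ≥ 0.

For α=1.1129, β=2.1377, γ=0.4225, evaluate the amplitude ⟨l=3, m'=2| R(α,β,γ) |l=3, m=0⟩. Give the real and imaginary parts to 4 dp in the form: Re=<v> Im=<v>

Re=0.3188 Im=0.4150

Split into d^3_{2,0}(β=2.1377) × two z-phases.
Half-angle: c=0.481133, s=0.876648. N=√(120·1·6·6)=65.726707
The bounds max(0,m−m')=0 and min(l+m,l−m')=1 give 2 terms
  k=0: (−1)^2·65.7267/(12)·0.4811^4·0.8766^2 = +0.225564
  k=1: (−1)^3·65.7267/(12)·0.4811^2·0.8766^4 = -0.748843
d^3_{2,0}(2.1377) = +0.225564 -0.748843 = -0.523279
Attach z-rotation phases: D = e^{-i(2)(1.1129)}·(-0.523279)·e^{-i(0)(0.4225)} = +0.318762+0.414984i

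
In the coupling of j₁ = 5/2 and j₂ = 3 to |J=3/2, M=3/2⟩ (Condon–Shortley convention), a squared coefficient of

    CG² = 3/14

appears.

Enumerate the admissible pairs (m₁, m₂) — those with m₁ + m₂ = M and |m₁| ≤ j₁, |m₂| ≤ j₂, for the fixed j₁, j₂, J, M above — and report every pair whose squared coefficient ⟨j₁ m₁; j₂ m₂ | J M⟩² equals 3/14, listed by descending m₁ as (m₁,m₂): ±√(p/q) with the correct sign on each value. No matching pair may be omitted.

Admissible pairs with m₁+m₂ = M = 3/2: (-3/2,3), (-1/2,2), (1/2,1), (3/2,0), (5/2,-1)
  (m₁,m₂)=(5/2,-1): CG² = 1/14, CG = +√(1/14)
  (m₁,m₂)=(3/2,0): CG² = 6/35, CG = −√(6/35)
  (m₁,m₂)=(1/2,1): CG² = 9/35, CG = +√(9/35)
  (m₁,m₂)=(-1/2,2): CG² = 2/7, CG = −√(2/7)
  (m₁,m₂)=(-3/2,3): CG² = 3/14, CG = +√(3/14)   ← matches the target
Pairs with CG² = 3/14: (-3/2,3): +√(3/14)

(-3/2,3): +√(3/14)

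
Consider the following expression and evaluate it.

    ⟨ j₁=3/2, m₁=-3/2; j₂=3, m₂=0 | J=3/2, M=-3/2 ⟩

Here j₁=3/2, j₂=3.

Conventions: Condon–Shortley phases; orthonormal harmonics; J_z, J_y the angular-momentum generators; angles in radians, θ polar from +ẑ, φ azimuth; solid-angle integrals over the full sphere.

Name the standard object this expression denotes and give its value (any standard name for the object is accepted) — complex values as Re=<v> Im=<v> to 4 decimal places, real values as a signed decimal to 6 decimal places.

Clebsch–Gordan coefficient, −√(1/35) ≈ -0.169031

This is a Clebsch–Gordan (vector-coupling) coefficient.
triangle: 3!*0!*3!/7! = 36/5040
(j±m)!: 0!*3!*3!*3!*0!*3! = 1296
prefactor² = (2J+1)*Δ*N² = 1296/35
  k=3: −1/(3!*0!*0!*0!*0!*3!) = -1/36
Σ = -1/36  ⇒  CG² = 1296/35*(-1/36)² = 1/35
CG = −√(1/35) = -0.169031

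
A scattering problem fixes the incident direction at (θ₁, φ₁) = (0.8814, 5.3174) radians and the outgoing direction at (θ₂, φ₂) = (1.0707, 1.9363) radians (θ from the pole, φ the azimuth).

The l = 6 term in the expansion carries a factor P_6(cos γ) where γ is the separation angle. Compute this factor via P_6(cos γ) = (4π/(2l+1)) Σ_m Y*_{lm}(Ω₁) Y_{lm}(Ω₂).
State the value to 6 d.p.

0.227160

Expand P_6 via completeness: Σ_{m} conj(Y_{6,m}) at Ω₁ times Y_{6,m} at Ω₂ —
  m=-6: (+0.090046+0.047853i) × (+0.128578+0.179259i) = +0.003000+0.022294i  (running Σ = +0.003000+0.022294i)
  m=-5: (+0.033857+0.289207i) × (-0.403892+0.106028i) = -0.044339-0.113219i  (running Σ = -0.041339-0.090924i)
  m=-4: (-0.327665+0.288283i) × (+0.035126-0.321633i) = +0.081212+0.115514i  (running Σ = +0.039873+0.024590i)
  m=-3: (-0.267914-0.066767i) × (-0.088399-0.045381i) = +0.020653+0.018060i  (running Σ = +0.060526+0.042650i)
  m=-2: (+0.060293+0.159807i) × (+0.260317-0.233435i) = +0.053000+0.027526i  (running Σ = +0.113526+0.070176i)
  m=-1: (-0.199631+0.288685i) × (+0.009496+0.024813i) = -0.009059-0.002212i  (running Σ = +0.104467+0.067964i)
  m=0: (+0.077398-0.000000i) × (+0.336745+0.000000i) = +0.026064+0.000000i  (running Σ = +0.130531+0.067964i)
  m=1: (+0.199631+0.288685i) × (-0.009496+0.024813i) = -0.009059+0.002212i  (running Σ = +0.121472+0.070176i)
  m=2: (+0.060293-0.159807i) × (+0.260317+0.233435i) = +0.053000-0.027526i  (running Σ = +0.174472+0.042650i)
  m=3: (+0.267914-0.066767i) × (+0.088399-0.045381i) = +0.020653-0.018060i  (running Σ = +0.195125+0.024590i)
  m=4: (-0.327665-0.288283i) × (+0.035126+0.321633i) = +0.081212-0.115514i  (running Σ = +0.276337-0.090924i)
  m=5: (-0.033857+0.289207i) × (+0.403892+0.106028i) = -0.044339+0.113219i  (running Σ = +0.231998+0.022294i)
  m=6: (+0.090046-0.047853i) × (+0.128578-0.179259i) = +0.003000-0.022294i  (running Σ = +0.234998-0.000000i)
Σ over m = +0.234998-0.000000i; ×(4π/13) → +0.227160-0.000000i. Real part: 0.227160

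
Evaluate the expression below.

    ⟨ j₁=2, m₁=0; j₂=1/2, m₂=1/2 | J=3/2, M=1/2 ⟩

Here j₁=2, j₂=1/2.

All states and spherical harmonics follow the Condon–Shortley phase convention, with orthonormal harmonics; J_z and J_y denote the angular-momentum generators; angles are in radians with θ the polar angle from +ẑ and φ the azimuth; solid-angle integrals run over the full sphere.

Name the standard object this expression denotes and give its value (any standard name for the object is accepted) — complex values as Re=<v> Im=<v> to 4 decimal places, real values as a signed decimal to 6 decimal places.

This is a Clebsch–Gordan (vector-coupling) coefficient.
√[4·1!3!0!/5! · 2!2!1!0!2!1!] = √(8/5)
  +(−1)^1/∏(1,0,1,0,2,0)! = -1/2  (running -1/2)
⟨..|..⟩ = √(8/5)·(-1/2) = -0.632456

Clebsch–Gordan coefficient, −√(2/5) ≈ -0.632456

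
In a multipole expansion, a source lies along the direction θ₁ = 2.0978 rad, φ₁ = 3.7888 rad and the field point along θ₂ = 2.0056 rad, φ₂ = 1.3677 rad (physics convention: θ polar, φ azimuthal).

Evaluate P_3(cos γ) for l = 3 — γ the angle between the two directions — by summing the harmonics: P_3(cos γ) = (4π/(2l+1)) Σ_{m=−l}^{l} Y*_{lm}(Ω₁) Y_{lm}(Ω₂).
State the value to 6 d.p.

0.431641

Addition theorem: P_3(cos γ) = (4π/7) Σ_m Y*_{lm}(Ω₁) Y_{lm}(Ω₂), m = −3…3:
  term(m=-3) = 0.04670 + 0.06964j   from Y*(Ω₁)=0.09762 - 0.25108j, Y(Ω₂)=-0.17813 + 0.25525j
  term(m=-2) = 0.01760 - 0.13483j   from Y*(Ω₁)=-0.10478 - 0.36941j, Y(Ω₂)=0.32529 + 0.13991j
  term(m=-1) = 0.00184 - 0.00161j   from Y*(Ω₁)=-0.05900 - 0.04459j, Y(Ω₂)=-0.00667 + 0.03239j
  term(m=+0) = 0.10817 + 0.00000j   from Y*(Ω₁)=0.32568 + 0.00000j, Y(Ω₂)=0.33212 + 0.00000j
  term(m=+1) = 0.00184 + 0.00161j   from Y*(Ω₁)=0.05900 - 0.04459j, Y(Ω₂)=0.00667 + 0.03239j
  term(m=+2) = 0.01760 + 0.13483j   from Y*(Ω₁)=-0.10478 + 0.36941j, Y(Ω₂)=0.32529 - 0.13991j
  term(m=+3) = 0.04670 - 0.06964j   from Y*(Ω₁)=-0.09762 - 0.25108j, Y(Ω₂)=0.17813 + 0.25525j
Σ over m = 0.24044 + 0.00000j; ×(4π/7) → 0.43164 + 0.00000j. Real part: 0.431641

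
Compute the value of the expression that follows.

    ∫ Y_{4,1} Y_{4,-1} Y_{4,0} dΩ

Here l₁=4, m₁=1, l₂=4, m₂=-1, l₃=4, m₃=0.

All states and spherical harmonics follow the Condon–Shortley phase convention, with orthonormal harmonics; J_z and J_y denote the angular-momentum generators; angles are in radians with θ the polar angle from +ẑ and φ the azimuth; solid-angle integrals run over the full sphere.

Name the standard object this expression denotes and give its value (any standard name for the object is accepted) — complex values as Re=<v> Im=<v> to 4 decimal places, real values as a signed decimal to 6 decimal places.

This is a Gaunt coefficient — the integral of a triple product of spherical harmonics over the sphere.
m-sum 0 ✓  L=12 even ✓  0≤4≤8 ✓
Π(2lᵢ+1) = 9×9×9 = 729
triangle coeff Δ(4,4,4) = 1/450450
Σ_t [0,4]: t=0:+1/13824 t=1:−1/216 t=2:+1/64 t=3:−1/216 t=4:+1/13824 = 5/768
(3j)²=18/1001 [(4 4 4; 0 0 0)], sign=+1
Σ_t [0,3]: t=0:+1/864 t=1:−1/96 t=2:+1/144 t=3:−1/3456 = -1/384
(3j)²=9/2002 [(4 4 4; 1 -1 0)], sign=-1
⇒ 4πI² = 59049/1002001
I = (-1)√(59049/1002001/(4π)) = -0.06848055

Gaunt coefficient, -0.068481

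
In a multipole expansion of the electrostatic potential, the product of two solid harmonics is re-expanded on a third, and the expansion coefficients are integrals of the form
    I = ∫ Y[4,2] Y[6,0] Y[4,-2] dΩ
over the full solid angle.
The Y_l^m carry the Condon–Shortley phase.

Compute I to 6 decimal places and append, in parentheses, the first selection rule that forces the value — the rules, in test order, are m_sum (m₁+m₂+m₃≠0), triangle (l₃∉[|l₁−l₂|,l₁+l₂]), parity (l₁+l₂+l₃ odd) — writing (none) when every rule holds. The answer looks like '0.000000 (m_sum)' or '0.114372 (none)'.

-0.156478 (none)

Checks pass: Σm=0; 14 even; l₃=4∈[2,10].
(2·4+1)(2·6+1)(2·4+1) = 1053
Δ: 6! 2! 6! / 15! → 1/1261260
sum: t=2:+1/4608 t=3:−1/1296 t=4:+1/4608 = -7/20736
3j²(4 6 4; 0 0 0) = Δ·Π!·Σ² = 20/1287  (sign -1)
sum: t=0:+1/1036800 t=1:−1/14400 t=2:+1/4608 = 77/518400
3j²(4 6 4; 2 0 -2) = Δ·Π!·Σ² = 11/585  (sign +1)
combine: 4πI² = 1053·20/1287·11/585 = 4/13
take √, sign -1: I = -0.15647804
No selection rule forces the value: the integral is nonzero (none).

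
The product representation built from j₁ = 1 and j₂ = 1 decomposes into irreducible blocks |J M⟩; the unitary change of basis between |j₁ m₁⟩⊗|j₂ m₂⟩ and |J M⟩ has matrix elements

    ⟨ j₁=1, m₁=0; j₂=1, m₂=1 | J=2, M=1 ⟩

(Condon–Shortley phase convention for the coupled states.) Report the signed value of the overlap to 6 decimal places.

+0.707107

triangle: 0!*2!*2!/5! = 4/120
(j±m)!: 1!*1!*2!*0!*3!*1! = 12
prefactor² = (2J+1)*Δ*N² = 2
  k=0: +1/(0!*0!*1!*2!*1!*0!) = 1/2
Σ = 1/2  ⇒  CG² = 2*(1/2)² = 1/2
CG = +√(1/2) = +0.707107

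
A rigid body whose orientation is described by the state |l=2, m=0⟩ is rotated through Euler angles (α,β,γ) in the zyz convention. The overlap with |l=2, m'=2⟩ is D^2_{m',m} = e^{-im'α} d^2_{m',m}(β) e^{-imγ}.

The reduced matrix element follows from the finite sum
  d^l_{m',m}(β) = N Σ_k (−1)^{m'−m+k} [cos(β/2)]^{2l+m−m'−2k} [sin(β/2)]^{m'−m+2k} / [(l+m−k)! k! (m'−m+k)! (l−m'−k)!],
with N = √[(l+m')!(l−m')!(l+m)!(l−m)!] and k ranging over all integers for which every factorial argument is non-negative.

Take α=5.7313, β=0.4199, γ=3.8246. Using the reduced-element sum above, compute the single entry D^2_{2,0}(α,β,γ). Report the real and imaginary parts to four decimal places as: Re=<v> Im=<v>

Re=0.0458 Im=0.0909

First d^2_{2,0}(β=0.4199), then the phase factors e^{-i(2)α} and e^{-i(0)γ}:
With c≡cos(β/2)=0.978041 and s≡sin(β/2)=0.208411, N=[24·1·2·2]^{1/2}=9.797959
The bounds max(0,m−m')=0 and min(l+m,l−m')=0 give 1 term
  k=0: (−1)^2·9.7980/(4)·0.9780^2·0.2084^2 = +0.101773
d^2_{2,0}(0.4199) = +0.101773
D = (+0.450233+0.892911i)·(+0.101773)·(+1.000000+0.000000i) = +0.045821+0.090874i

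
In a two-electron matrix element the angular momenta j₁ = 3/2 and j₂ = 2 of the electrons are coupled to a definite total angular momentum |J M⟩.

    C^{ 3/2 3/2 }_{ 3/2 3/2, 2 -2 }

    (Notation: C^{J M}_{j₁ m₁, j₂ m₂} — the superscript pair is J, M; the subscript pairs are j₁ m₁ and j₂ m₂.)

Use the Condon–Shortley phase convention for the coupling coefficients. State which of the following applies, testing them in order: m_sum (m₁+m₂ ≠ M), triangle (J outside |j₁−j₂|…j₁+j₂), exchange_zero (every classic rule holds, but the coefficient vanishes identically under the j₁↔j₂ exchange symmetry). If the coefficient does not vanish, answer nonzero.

m_sum

m-sum: m₁+m₂ = 3/2+(-2) = -1/2, M = 3/2  ✗ ⇒ coefficient is 0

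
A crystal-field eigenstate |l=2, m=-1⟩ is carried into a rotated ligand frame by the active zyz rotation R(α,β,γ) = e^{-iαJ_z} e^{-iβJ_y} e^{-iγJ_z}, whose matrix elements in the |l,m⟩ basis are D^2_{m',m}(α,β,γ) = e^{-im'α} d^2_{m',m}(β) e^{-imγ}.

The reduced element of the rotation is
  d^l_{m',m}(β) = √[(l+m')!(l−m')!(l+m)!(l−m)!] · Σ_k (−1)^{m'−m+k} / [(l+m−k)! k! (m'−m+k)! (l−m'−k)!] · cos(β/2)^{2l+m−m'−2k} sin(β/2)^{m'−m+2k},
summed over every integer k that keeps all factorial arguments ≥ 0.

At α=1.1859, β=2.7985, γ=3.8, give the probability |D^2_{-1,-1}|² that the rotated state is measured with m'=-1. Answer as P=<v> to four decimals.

Split into d^2_{-1,-1}(β=2.7985) × two z-phases.
Half-angle: c=0.170706, s=0.985322. N=√(1·6·1·6)=6.000000
The bounds max(0,m−m')=0 and min(l+m,l−m')=1 give 2 terms
  k=0: (−1)^0·6.0000/(6)·0.1707^4·0.9853^0 = +0.000849
  k=1: (−1)^1·6.0000/(2)·0.1707^2·0.9853^2 = -0.084874
d^2_{-1,-1}(2.7985) = +0.000849 -0.084874 = -0.084025
|D^2_{-1,-1}|² = |d^2_{-1,-1}(β)|² = (-0.084025)² = 0.007060 (the z-rotation phases have unit modulus)

P=0.0071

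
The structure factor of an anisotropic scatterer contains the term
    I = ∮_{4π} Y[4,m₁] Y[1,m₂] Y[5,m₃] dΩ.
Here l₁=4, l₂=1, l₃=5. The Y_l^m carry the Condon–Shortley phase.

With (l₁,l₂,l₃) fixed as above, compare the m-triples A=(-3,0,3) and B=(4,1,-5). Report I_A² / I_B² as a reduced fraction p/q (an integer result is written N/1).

16/45

Same 4,1,5: normalisation and zero-m 3j drop out of the ratio.
A: Δ: 0! 8! 2! / 11! → 1/495; sum: t=0:+1/5040 = 1/5040; 3j²(4 1 5; -3 0 3) = Δ·Π!·Σ² = 16/495  (sign +1)
B: Δ: 0! 8! 2! / 11! → 1/495; sum: t=0:+1/80640 = 1/80640; 3j²(4 1 5; 4 1 -5) = Δ·Π!·Σ² = 1/11  (sign +1)
I_A²/I_B² = (16/495)/(1/11) = 16/45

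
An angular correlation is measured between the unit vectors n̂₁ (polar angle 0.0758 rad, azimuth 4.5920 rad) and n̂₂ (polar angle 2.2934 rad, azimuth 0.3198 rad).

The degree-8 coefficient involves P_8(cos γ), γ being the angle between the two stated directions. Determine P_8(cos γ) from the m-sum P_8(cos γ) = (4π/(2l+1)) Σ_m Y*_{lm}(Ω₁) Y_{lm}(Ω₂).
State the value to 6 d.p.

0.317196

Addition theorem: P_8(cos γ) = (4π/17) Σ_m Y*_{lm}(Ω₁) Y_{lm}(Ω₂), m = −8…8:
  m=-8: Y*=0.00000 - 0.00000j  Y=-0.04311 - 0.02844j  product -0.00000 + 0.00000j
  m=-7: Y*=0.00000 + 0.00000j  Y=0.11280 + 0.14302j  product -0.00000 + 0.00000j
  m=-6: Y*=-0.00000 + 0.00000j  Y=-0.12713 - 0.35044j  product 0.00000 + 0.00000j
  m=-5: Y*=-0.00001 - 0.00002j  Y=0.01282 + 0.45446j  product 0.00001 - 0.00001j
  m=-4: Y*=0.00039 - 0.00020j  Y=0.06349 - 0.21153j  product -0.00002 - 0.00010j
  m=-3: Y*=0.00210 + 0.00556j  Y=0.12751 - 0.18190j  product 0.00128 + 0.00033j
  m=-2: Y*=-0.05569 + 0.01367j  Y=-0.28501 + 0.21203j  product 0.01297 - 0.01570j
  m=-1: Y*=-0.04266 - 0.35263j  Y=-0.06262 + 0.02074j  product 0.00998 + 0.02120j
  m=+0: Y*=1.04586 + 0.00000j  Y=0.36397 + 0.00000j  product 0.38066 + 0.00000j
  m=+1: Y*=0.04266 - 0.35263j  Y=0.06262 + 0.02074j  product 0.00998 - 0.02120j
  m=+2: Y*=-0.05569 - 0.01367j  Y=-0.28501 - 0.21203j  product 0.01297 + 0.01570j
  m=+3: Y*=-0.00210 + 0.00556j  Y=-0.12751 - 0.18190j  product 0.00128 - 0.00033j
  m=+4: Y*=0.00039 + 0.00020j  Y=0.06349 + 0.21153j  product -0.00002 + 0.00010j
  m=+5: Y*=0.00001 - 0.00002j  Y=-0.01282 + 0.45446j  product 0.00001 + 0.00001j
  m=+6: Y*=-0.00000 - 0.00000j  Y=-0.12713 + 0.35044j  product 0.00000 - 0.00000j
  m=+7: Y*=-0.00000 + 0.00000j  Y=-0.11280 + 0.14302j  product -0.00000 - 0.00000j
  m=+8: Y*=0.00000 + 0.00000j  Y=-0.04311 + 0.02844j  product -0.00000 - 0.00000j
Accumulated sum 0.42911 + 0.00000j; after 4π/(2l+1) scaling, 0.31720 + 0.00000j ⇒ P_8 = 0.317196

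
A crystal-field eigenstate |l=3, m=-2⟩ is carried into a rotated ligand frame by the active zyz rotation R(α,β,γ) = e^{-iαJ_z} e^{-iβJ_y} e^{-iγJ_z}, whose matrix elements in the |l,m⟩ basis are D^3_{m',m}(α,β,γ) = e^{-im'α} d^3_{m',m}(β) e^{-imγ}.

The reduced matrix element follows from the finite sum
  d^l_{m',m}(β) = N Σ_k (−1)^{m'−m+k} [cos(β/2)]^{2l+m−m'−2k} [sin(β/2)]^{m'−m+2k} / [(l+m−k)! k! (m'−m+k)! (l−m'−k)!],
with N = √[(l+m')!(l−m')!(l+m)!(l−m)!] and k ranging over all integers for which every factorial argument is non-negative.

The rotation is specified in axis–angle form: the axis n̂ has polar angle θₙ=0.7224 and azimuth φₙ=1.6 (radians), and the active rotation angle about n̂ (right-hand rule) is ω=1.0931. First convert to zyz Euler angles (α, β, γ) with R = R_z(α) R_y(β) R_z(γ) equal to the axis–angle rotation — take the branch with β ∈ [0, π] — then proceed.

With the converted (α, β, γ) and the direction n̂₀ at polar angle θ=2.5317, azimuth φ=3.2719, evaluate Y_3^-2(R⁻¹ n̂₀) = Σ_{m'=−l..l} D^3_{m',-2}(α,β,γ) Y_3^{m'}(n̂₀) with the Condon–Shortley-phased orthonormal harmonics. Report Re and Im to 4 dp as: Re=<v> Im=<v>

Re=-0.0158 Im=0.0442

Axis–angle → zyz. n̂ = (sinθₙcosφₙ, sinθₙsinφₙ, cosθₙ) = (-0.019306, +0.660905, +0.750221), ω = 1.0931.
R = I cosω + sinω [n̂]ₓ + (1−cosω) n̂n̂ᵀ gives
  R = [+0.459936, -0.673132, +0.579096; +0.659345, +0.695720, +0.285022; -0.594746, +0.250732, +0.763813]
β = atan2(√(R₁₃²+R₂₃²), R₃₃) = 0.701596; α = atan2(R₂₃, R₁₃) mod 2π = 0.457376; γ = atan2(R₃₂, −R₃₁) mod 2π = 0.398969
Need the full column D^3_{m',-2} for m'=−3..3 at α=0.4574, β=0.7016, γ=0.3990.
cos(β/2)=0.939099, sin(β/2)=0.343647
d^3_{-3,-2}: single k=1 term ⇒ +0.614816;  D = -0.346780+0.507683i
d^3_{-2,-2}: k∈[0..1] ⇒ +0.685911 -0.459241 = +0.226669;  D = -0.032055+0.224391i
d^3_{-1,-2}: k∈[0..1] ⇒ -0.793724 +0.212570 = -0.581153;  D = -0.180318-0.552471i
d^3_{0,-2}: k∈[0..1] ⇒ +0.503074 -0.067365 = +0.435709;  D = +0.304205+0.311931i
d^3_{1,-2}: k∈[0..1] ⇒ -0.212570 +0.014232 = -0.198338;  D = -0.186947-0.066248i
d^3_{2,-2}: k∈[0..1] ⇒ +0.061496 -0.001647 = +0.059849;  D = +0.059441-0.006975i
d^3_{3,-2}: single k=0 term ⇒ -0.011024;  D = -0.009256+0.005988i
Y_3^{m'}(θ=2.5317,φ=3.2719) and Σ D·Y over m':
  (-0.3468+0.5077i)·(-0.0725+0.0299i)  (-0.0321+0.2244i)·(-0.2656+0.0708i)  (-0.1803-0.5525i)·(-0.4331+0.0568i)  (+0.3042+0.3119i)·(-0.1100+0.0000i)  (-0.1869-0.0662i)·(+0.4331+0.0568i)  (+0.0594-0.0070i)·(-0.2656-0.0708i)  (-0.0093+0.0060i)·(+0.0725+0.0299i)
Y_3^-2(R⁻¹ n̂) = -0.015756+0.044199i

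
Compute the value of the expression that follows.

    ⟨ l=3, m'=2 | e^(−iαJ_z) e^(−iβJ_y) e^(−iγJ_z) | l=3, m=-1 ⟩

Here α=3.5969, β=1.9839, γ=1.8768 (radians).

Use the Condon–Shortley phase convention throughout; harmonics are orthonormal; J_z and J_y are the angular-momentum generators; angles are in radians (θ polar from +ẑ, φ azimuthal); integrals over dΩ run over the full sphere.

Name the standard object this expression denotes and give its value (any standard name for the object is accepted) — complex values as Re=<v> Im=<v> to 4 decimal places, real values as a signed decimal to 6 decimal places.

This is a Wigner D-matrix element — the rotation-matrix element ⟨l m'| R(α,β,γ) |l m⟩ in the angular-momentum basis.
First d^3_{2,-1}(β=1.9839), then the phase factors e^{-i(2)α} and e^{-i(-1)γ}:
c=cos(1.983900/2)=0.547059, s=sin(1.983900/2)=0.837094; N=√[120·1·2·24]=75.894664
k: max(0,(-1)−(2))=0 … min(3+(-1),3−(2))=1
  k=0: (−1)^3·75.8947/(12)·0.5471^3·0.8371^3 = -0.607372
  k=1: (−1)^4·75.8947/(24)·0.5471^1·0.8371^5 = +0.711059
d^3_{2,-1}(1.9839) = -0.607372 +0.711059 = +0.103687
Attach z-rotation phases: D = e^{-i(2)(3.5969)}·(+0.103687)·e^{-i(-1)(1.8768)} = +0.058940+0.085306i

Wigner D-matrix element, Re=0.0589 Im=0.0853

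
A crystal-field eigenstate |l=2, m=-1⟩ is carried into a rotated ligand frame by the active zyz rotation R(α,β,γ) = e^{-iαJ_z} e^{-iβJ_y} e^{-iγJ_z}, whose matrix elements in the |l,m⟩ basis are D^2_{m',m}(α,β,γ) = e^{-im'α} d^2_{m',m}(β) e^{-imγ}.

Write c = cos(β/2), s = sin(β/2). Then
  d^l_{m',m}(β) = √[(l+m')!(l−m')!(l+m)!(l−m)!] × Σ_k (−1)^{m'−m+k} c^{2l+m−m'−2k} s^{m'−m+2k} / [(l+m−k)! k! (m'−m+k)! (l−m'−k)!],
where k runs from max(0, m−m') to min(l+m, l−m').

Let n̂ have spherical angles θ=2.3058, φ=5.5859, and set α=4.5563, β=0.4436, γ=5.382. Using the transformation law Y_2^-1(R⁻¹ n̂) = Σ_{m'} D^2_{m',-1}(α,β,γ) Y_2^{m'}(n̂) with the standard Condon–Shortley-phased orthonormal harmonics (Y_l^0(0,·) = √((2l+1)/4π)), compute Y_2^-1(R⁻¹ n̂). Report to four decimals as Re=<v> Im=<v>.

Need the full column D^2_{m',-1} for m'=−2..2 at α=4.5563, β=0.4436, γ=5.3820.
cos(β/2)=0.975503, sin(β/2)=0.219986
d^2_{-2,-1}: single k=1 term ⇒ +0.408423;  D = -0.142895+0.382610i
d^2_{-1,-1}: k∈[0..1] ⇒ +0.905554 -0.138155 = +0.767399;  D = -0.668420-0.376983i
d^2_{0,-1}: k∈[0..1] ⇒ -0.500215 +0.025438 = -0.474776;  D = -0.294685+0.372255i
d^2_{1,-1}: k∈[0..1] ⇒ +0.138155 -0.002342 = +0.135814;  D = +0.092087+0.099826i
d^2_{2,-1}: single k=0 term ⇒ -0.020770;  D = +0.017270-0.011539i
Y_2^{m'}(θ=2.3058,φ=5.5859) and Σ D·Y over m':
  (-0.1429+0.3826i)·(+0.0373+0.2093i)  (-0.6684-0.3770i)·(-0.2946-0.2468i)  (-0.2947+0.3723i)·(+0.1101+0.0000i)  (+0.0921+0.0998i)·(+0.2946-0.2468i)  (+0.0173-0.0115i)·(+0.0373-0.2093i)
Y_2^-1(R⁻¹ n̂) = +0.036044+0.303995i

Re=0.0360 Im=0.3040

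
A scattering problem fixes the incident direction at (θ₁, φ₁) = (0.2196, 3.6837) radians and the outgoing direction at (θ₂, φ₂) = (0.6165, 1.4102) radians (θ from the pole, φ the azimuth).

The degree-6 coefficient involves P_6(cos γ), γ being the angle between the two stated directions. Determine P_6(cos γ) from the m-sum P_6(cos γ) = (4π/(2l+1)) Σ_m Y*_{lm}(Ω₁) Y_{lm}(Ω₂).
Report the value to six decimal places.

-0.173671

Term-by-term m-sum for l=6 (normalisation 4π/13 = 0.966644):
  m=-6: Y*=-0.00005 - 0.00001j  Y=-0.01030 - 0.01482j  product 0.00000 + 0.00000j
  m=-5: Y*=0.00073 - 0.00033j  Y=0.06347 - 0.06128j  product 0.00003 - 0.00007j
  m=-4: Y*=-0.00428 + 0.00629j  Y=0.20185 + 0.15103j  product -0.00182 + 0.00062j
  m=-3: Y*=0.00273 - 0.04907j  Y=-0.20576 + 0.39351j  product 0.01875 + 0.01117j
  m=-2: Y*=0.09971 + 0.18848j  Y=-0.37622 - 0.12517j  product -0.01392 - 0.08339j
  m=-1: Y*=-0.47764 - 0.28768j  Y=-0.01078 + 0.06653j  product 0.02429 - 0.02868j
  m=+0: Y*=0.56286 + 0.00000j  Y=-0.41629 + 0.00000j  product -0.23431 + 0.00000j
  m=+1: Y*=0.47764 - 0.28768j  Y=0.01078 + 0.06653j  product 0.02429 + 0.02868j
  m=+2: Y*=0.09971 - 0.18848j  Y=-0.37622 + 0.12517j  product -0.01392 + 0.08339j
  m=+3: Y*=-0.00273 - 0.04907j  Y=0.20576 + 0.39351j  product 0.01875 - 0.01117j
  m=+4: Y*=-0.00428 - 0.00629j  Y=0.20185 - 0.15103j  product -0.00182 - 0.00062j
  m=+5: Y*=-0.00073 - 0.00033j  Y=-0.06347 - 0.06128j  product 0.00003 + 0.00007j
  m=+6: Y*=-0.00005 + 0.00001j  Y=-0.01030 + 0.01482j  product 0.00000 - 0.00000j
Total Σ_m = -0.17966 - 0.00000j. Multiply by 0.966644: -0.17367 - 0.00000j. P_6(cos γ) = -0.173671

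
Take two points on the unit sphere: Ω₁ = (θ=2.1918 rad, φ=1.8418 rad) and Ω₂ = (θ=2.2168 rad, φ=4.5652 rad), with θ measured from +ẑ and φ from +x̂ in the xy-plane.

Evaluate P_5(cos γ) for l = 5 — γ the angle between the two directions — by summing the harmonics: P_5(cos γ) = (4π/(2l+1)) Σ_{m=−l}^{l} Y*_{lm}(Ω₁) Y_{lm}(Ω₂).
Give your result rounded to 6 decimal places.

-0.336825

Term-by-term m-sum for l=5 (normalisation 4π/11 = 1.142397):
  term(m=-5) = 0.01237 - 0.02159j   from Y*(Ω₁)=-0.16132 + 0.03536j, Y(Ω₂)=-0.10114 + 0.11167j
  term(m=-4) = -0.01366 + 0.13351j   from Y*(Ω₁)=-0.17478 - 0.33023j, Y(Ω₂)=-0.29872 - 0.19947j
  term(m=-3) = -0.04719 - 0.14422j   from Y*(Ω₁)=0.27670 - 0.26183j, Y(Ω₂)=0.17023 - 0.36013j
  term(m=-2) = 0.00039 + 0.00043j   from Y*(Ω₁)=0.00875 + 0.00527j, Y(Ω₂)=0.05429 + 0.01646j
  term(m=-1) = -0.10674 - 0.04744j   from Y*(Ω₁)=0.09293 - 0.33449j, Y(Ω₂)=0.04934 - 0.33281j
  term(m=+0) = 0.01483 + 0.00000j   from Y*(Ω₁)=0.10056 + 0.00000j, Y(Ω₂)=0.14743 + 0.00000j
  term(m=+1) = -0.10674 + 0.04744j   from Y*(Ω₁)=-0.09293 - 0.33449j, Y(Ω₂)=-0.04934 - 0.33281j
  term(m=+2) = 0.00039 - 0.00043j   from Y*(Ω₁)=0.00875 - 0.00527j, Y(Ω₂)=0.05429 - 0.01646j
  term(m=+3) = -0.04719 + 0.14422j   from Y*(Ω₁)=-0.27670 - 0.26183j, Y(Ω₂)=-0.17023 - 0.36013j
  term(m=+4) = -0.01366 - 0.13351j   from Y*(Ω₁)=-0.17478 + 0.33023j, Y(Ω₂)=-0.29872 + 0.19947j
  term(m=+5) = 0.01237 + 0.02159j   from Y*(Ω₁)=0.16132 + 0.03536j, Y(Ω₂)=0.10114 + 0.11167j
Total Σ_m = -0.29484 - 0.00000j. Multiply by 1.142397: -0.33682 - 0.00000j. P_5(cos γ) = -0.336825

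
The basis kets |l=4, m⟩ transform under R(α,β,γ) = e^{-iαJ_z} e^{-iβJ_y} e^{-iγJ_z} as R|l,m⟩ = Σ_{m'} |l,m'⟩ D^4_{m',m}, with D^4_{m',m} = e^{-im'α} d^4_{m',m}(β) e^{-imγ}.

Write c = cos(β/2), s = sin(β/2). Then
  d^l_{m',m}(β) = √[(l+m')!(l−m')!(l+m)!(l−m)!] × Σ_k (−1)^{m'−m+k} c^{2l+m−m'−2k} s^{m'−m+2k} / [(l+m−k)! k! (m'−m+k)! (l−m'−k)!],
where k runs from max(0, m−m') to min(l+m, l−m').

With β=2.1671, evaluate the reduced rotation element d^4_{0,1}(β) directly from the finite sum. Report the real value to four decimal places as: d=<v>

d^4_{0,1}(β=2.1671) via the finite sum:
c=cos(2.167100/2)=0.468194, s=sin(2.167100/2)=0.883625; N=√[24·24·120·6]=643.987578
k∈{1,2,3,4} keeps every argument non-negative
  k=1: (−1)^0·643.9876/(144)·0.4682^7·0.8836^1 = +0.019488
  k=2: (−1)^1·643.9876/(24)·0.4682^5·0.8836^3 = -0.416488
  k=3: (−1)^2·643.9876/(24)·0.4682^3·0.8836^5 = +1.483495
  k=4: (−1)^3·643.9876/(144)·0.4682^1·0.8836^7 = -0.880681
d^4_{0,1}(2.1671) = +0.019488 -0.416488 +1.483495 -0.880681 = +0.205814

d=0.2058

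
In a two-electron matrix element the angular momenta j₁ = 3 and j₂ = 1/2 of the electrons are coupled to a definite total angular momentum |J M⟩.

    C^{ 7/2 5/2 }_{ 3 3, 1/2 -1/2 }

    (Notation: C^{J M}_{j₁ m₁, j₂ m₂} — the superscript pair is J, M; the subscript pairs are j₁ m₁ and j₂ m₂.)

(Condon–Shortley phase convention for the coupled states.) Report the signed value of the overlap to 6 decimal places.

+0.377964  (= +√(1/7))

triangle: 0!×6!×1!/8! = 720/40320
(j±m)!: 6!×0!×0!×1!×6!×1! = 518400
prefactor² = (2J+1)×Δ×N² = 518400/7
  k=0: +1/(0!×0!×0!×0!×6!×1!) = 1/720
Σ = 1/720  ⇒  CG² = 518400/7×(1/720)² = 1/7
CG = +√(1/7) = +0.377964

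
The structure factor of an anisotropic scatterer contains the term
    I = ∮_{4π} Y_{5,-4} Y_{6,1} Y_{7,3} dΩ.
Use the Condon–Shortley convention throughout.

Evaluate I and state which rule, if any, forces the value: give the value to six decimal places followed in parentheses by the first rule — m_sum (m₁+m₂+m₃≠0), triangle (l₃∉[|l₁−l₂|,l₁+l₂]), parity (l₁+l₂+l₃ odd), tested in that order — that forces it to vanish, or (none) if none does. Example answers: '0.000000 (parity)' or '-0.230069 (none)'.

Rules hold: Σm=0, L=18 even, 1≤7≤11.
N = 11·13·15 = 2145
Δ = 4!·6!·8!/19! = 1/174594420
Racah Σ t=0..4: t=0:+1/4147200 t=1:−1/207360 t=2:+1/82944 t=3:−1/207360 t=4:+1/4147200 = 1/345600
⇒ 3j(5 6 7; 0 0 0)² = 420/46189, sgn -1
Racah Σ t=3..4: t=3:−1/2488320 t=4:+1/2073600 = 1/12441600
⇒ 3j(5 6 7; -4 1 3)² = 98/138567, sgn +1
4πI² = N·(3j₀)²·(3jₘ)² = 205800/14919047
I = -1·√(0.0137944/4π) = -0.03313197
No selection rule forces the value: the integral is nonzero (none).

-0.033132 (none)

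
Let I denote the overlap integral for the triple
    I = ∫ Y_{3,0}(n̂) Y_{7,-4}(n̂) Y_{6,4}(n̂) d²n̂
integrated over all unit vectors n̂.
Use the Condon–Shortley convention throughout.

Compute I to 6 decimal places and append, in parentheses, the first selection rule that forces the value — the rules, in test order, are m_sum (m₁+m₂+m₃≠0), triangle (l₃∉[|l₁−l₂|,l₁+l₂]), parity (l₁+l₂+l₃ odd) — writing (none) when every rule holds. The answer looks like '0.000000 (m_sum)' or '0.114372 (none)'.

Rules hold: Σm=0, L=16 even, 4≤6≤10.
N = 7·15·13 = 1365
Δ = 4!·2!·10!/17! = 1/2042040
Racah Σ t=1..3: t=1:−1/207360 t=2:+1/57600 t=3:−1/207360 = 1/129600
⇒ 3j(3 7 6; 0 0 0)² = 168/12155, sgn +1
Racah Σ t=1..3: t=1:−1/967680 t=2:+1/1451520 t=3:−1/43545600 = -1/2721600
⇒ 3j(3 7 6; 0 -4 4)² = 32/7735, sgn -1
4πI² = N·(3j₀)²·(3jₘ)² = 16128/206635
I = -1·√(0.0780507/4π) = -0.07881037
No selection rule forces the value: the integral is nonzero (none).

-0.078810 (none)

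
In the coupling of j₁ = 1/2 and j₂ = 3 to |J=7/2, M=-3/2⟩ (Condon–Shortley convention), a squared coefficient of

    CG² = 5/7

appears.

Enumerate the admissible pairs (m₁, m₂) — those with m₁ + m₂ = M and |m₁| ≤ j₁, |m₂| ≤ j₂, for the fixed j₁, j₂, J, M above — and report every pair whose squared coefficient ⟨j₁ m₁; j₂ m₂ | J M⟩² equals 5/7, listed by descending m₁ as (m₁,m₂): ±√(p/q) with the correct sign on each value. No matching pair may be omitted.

Admissible pairs with m₁+m₂ = M = -3/2: (-1/2,-1), (1/2,-2)
  (m₁,m₂)=(1/2,-2): CG² = 2/7, CG = +√(2/7)
  (m₁,m₂)=(-1/2,-1): CG² = 5/7, CG = +√(5/7)   ← matches the target
Pairs with CG² = 5/7: (-1/2,-1): +√(5/7)

(-1/2,-1): +√(5/7)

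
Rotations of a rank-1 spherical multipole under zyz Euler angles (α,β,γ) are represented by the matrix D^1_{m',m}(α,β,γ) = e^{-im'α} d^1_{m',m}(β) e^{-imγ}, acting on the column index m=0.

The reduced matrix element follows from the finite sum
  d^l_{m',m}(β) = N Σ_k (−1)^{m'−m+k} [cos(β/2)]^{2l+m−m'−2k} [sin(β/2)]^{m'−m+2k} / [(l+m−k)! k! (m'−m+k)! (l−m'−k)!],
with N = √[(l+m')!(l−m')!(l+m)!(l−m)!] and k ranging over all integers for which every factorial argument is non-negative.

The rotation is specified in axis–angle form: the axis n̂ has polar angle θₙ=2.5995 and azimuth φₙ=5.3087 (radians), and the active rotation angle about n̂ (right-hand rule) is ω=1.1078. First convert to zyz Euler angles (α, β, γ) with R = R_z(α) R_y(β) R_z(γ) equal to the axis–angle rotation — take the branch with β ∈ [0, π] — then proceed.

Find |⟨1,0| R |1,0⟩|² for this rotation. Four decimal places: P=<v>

P=0.7271

Axis–angle → zyz. n̂ = (sinθₙcosφₙ, sinθₙsinφₙ, cosθₙ) = (+0.289743, -0.426887, -0.856631), ω = 1.1078.
R = I cosω + sinω [n̂]ₓ + (1−cosω) n̂n̂ᵀ gives
  R = [+0.493087, +0.697998, -0.519291; -0.834888, +0.547473, -0.056880; +0.244596, +0.461597, +0.852702]
β = atan2(√(R₁₃²+R₂₃²), R₃₃) = 0.549660; α = atan2(R₂₃, R₁₃) mod 2π = 3.250691; γ = atan2(R₃₂, −R₃₁) mod 2π = 2.058069
D^1_{0,0}(3.2507,0.5497,2.0581) = e^{-i·0·3.2507}·d^1_{0,0}(0.5497)·e^{-i·0·2.0581}. Compute d first:
c=cos(0.549660/2)=0.962471, s=sin(0.549660/2)=0.271383; N=√[1·1·1·1]=1.000000
Admissible k: 0..1 (factorial args all ≥0)
  k=0: (−1)^0·1.0000/(1)·0.9625^2·0.2714^0 = +0.926351
  k=1: (−1)^1·1.0000/(1)·0.9625^0·0.2714^2 = -0.073649
d^1_{0,0}(0.5497) = +0.926351 -0.073649 = +0.852702
|D^1_{0,0}|² = |d^1_{0,0}(β)|² = (+0.852702)² = 0.727101 (the z-rotation phases have unit modulus)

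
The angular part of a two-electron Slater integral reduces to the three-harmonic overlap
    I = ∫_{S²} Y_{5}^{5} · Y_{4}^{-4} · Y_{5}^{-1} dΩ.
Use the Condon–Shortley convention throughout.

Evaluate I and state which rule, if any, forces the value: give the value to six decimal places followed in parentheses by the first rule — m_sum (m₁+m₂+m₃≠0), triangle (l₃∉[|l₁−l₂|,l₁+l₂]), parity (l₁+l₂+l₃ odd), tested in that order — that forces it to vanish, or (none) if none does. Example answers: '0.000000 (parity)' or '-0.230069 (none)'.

Checks pass: Σm=0; 14 even; l₃=5∈[1,9].
(2·5+1)(2·4+1)(2·5+1) = 1089
Δ: 4! 6! 4! / 15! → 1/3153150
sum: t=0:+1/69120 t=1:−1/1728 t=2:+1/576 t=3:−1/1728 t=4:+1/69120 = 7/11520
3j²(5 4 5; 0 0 0) = Δ·Π!·Σ² = 2/143  (sign -1)
sum: t=0:+1/414720 = 1/414720
3j²(5 4 5; 5 -4 -1) = Δ·Π!·Σ² = 2/429  (sign +1)
combine: 4πI² = 1089·2/143·2/429 = 12/169
take √, sign -1: I = -0.07516962
No selection rule forces the value: the integral is nonzero (none).

-0.075170 (none)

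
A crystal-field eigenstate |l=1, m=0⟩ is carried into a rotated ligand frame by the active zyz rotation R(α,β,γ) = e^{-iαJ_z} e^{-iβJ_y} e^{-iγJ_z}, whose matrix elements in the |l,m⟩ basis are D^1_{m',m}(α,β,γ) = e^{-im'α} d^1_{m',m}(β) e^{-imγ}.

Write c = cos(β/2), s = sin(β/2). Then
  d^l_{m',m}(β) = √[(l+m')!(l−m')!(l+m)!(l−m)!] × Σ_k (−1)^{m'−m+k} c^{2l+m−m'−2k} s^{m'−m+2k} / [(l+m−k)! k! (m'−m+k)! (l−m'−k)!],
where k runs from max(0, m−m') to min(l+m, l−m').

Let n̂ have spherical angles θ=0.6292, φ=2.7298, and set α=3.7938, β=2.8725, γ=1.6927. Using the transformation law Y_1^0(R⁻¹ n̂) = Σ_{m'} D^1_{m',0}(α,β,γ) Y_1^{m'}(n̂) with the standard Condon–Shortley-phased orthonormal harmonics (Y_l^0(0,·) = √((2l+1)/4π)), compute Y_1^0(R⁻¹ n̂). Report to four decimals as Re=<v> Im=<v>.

Need the full column D^1_{m',0} for m'=−1..1 at α=3.7938, β=2.8725, γ=1.6927.
cos(β/2)=0.134141, sin(β/2)=0.990962
d^1_{-1,0}: single k=1 term ⇒ +0.187989;  D = -0.149404-0.114099i
d^1_{0,0}: k∈[0..1] ⇒ +0.017994 -0.982006 = -0.964013;  D = -0.964013+0.000000i
d^1_{1,0}: single k=0 term ⇒ -0.187989;  D = +0.149404-0.114099i
Y_1^{m'}(θ=0.6292,φ=2.7298) and Σ D·Y over m':
  (-0.1494-0.1141i)·(-0.1863-0.0814i)  (-0.9640+0.0000i)·(+0.3950+0.0000i)  (+0.1494-0.1141i)·(+0.1863-0.0814i)
Y_1^0(R⁻¹ n̂) = -0.343713+0.000000i

Re=-0.3437 Im=0.0000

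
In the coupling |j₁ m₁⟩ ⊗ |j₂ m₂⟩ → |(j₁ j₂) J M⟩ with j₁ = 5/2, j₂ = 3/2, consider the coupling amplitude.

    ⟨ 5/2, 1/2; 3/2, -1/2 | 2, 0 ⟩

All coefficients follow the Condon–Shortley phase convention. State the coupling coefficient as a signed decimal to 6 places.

j₁+j₂−J=2  J+j₁−j₂=3  J−j₁+j₂=1  j₁+j₂+J+1=7
(j₁±m₁, j₂±m₂, J±M) = (3,2,1,2,2,2)
P² = 8/7
sum k=0..1:
  [0] +1/4 = 1/4
  [1] −1/2 = -1/2
S = -1/4
C² = P²·S² = 1/14 ; C = -0.267261

-0.267261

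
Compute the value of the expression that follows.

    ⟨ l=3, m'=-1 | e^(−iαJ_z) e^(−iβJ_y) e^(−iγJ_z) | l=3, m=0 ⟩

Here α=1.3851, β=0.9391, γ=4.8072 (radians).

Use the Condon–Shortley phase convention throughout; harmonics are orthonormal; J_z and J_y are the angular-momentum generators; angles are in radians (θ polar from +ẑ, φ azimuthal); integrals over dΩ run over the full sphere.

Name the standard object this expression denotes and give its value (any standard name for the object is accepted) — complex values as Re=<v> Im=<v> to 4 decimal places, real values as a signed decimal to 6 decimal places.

This is a Wigner D-matrix element — the rotation-matrix element ⟨l m'| R(α,β,γ) |l m⟩ in the angular-momentum basis.
D^3_{-1,0}(1.3851,0.9391,4.8072) = e^{-i·-1·1.3851}·d^3_{-1,0}(0.9391)·e^{-i·0·4.8072}. Compute d first:
Half-angle: c=0.891772, s=0.452485. N=√(2·24·6·6)=41.569219
The bounds max(0,m−m')=1 and min(l+m,l−m')=3 give 3 terms
  k=1: (−1)^0·41.5692/(12)·0.8918^5·0.4525^1 = +0.884024
  k=2: (−1)^1·41.5692/(4)·0.8918^3·0.4525^3 = -0.682788
  k=3: (−1)^2·41.5692/(12)·0.8918^1·0.4525^5 = +0.058596
d^3_{-1,0}(0.9391) = +0.884024 -0.682788 +0.058596 = +0.259831
D = (+0.184631+0.982808i)·(+0.259831)·(+1.000000+0.000000i) = +0.047973+0.255364i

Wigner D-matrix element, Re=0.0480 Im=0.2554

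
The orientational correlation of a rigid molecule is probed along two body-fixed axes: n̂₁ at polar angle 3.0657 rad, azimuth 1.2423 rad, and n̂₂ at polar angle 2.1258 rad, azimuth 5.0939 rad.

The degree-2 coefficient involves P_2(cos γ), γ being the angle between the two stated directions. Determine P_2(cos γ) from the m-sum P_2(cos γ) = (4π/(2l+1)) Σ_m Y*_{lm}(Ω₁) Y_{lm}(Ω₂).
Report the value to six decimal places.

Addition theorem: P_2(cos γ) = (4π/5) Σ_m Y*_{lm}(Ω₁) Y_{lm}(Ω₂), m = −2…2:
  m=-2: (-0.001758+0.001356i) × (-0.201659+0.192831i) = +0.000093-0.000613i  (running Σ = +0.000093-0.000613i)
  m=-1: (-0.018843-0.055283i) × (-0.128819-0.321111i) = -0.015325+0.013172i  (running Σ = -0.015232+0.012560i)
  m=0: (+0.625344-0.000000i) × (-0.052665+0.000000i) = -0.032934+0.000000i  (running Σ = -0.048165+0.012560i)
  m=1: (+0.018843-0.055283i) × (+0.128819-0.321111i) = -0.015325-0.013172i  (running Σ = -0.063490-0.000613i)
  m=2: (-0.001758-0.001356i) × (-0.201659-0.192831i) = +0.000093+0.000613i  (running Σ = -0.063397-0.000000i)
Total Σ_m = -0.063397-0.000000i. Multiply by 2.513274: -0.159333-0.000000i. P_2(cos γ) = -0.159333

-0.159333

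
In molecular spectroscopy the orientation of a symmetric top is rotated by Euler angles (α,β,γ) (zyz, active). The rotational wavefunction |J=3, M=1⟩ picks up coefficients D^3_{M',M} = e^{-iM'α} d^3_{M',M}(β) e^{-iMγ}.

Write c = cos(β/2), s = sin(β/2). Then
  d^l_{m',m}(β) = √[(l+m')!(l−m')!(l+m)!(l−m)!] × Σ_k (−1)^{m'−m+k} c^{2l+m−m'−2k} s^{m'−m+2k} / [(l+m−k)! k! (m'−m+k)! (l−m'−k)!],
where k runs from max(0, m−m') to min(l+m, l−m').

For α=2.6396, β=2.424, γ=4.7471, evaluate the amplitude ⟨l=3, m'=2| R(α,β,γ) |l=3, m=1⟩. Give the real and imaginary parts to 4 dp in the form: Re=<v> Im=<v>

First d^3_{2,1}(β=2.4240), then the phase factors e^{-i(2)α} and e^{-i(1)γ}:
c=cos(2.424000/2)=0.351147, s=sin(2.424000/2)=0.936320; N=√[120·1·24·2]=75.894664
The bounds max(0,m−m')=0 and min(l+m,l−m')=1 give 2 terms
  k=0: (−1)^1·75.8947/(24)·0.3511^5·0.9363^1 = -0.015808
  k=1: (−1)^2·75.8947/(12)·0.3511^3·0.9363^3 = +0.224787
d^3_{2,1}(2.4240) = -0.015808 +0.224787 = +0.208979
Attach z-rotation phases: D = e^{-i(2)(2.6396)}·(+0.208979)·e^{-i(1)(4.7471)} = -0.172298+0.118261i

Re=-0.1723 Im=0.1183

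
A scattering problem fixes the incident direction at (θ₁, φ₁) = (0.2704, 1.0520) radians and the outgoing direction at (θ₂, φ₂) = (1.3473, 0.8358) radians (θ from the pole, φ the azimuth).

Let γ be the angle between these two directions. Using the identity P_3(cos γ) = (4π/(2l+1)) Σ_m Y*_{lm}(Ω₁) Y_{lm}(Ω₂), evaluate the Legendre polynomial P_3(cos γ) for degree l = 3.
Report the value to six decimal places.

-0.445742

Term-by-term m-sum for l=3 (normalisation 4π/7 = 1.795196):
  term(m=-3) = +0.002452+0.001858i   from Y*(Ω₁)=-0.007951-0.000115i, Y(Ω₂)=-0.311636-0.229226i
  term(m=-2) = +0.013742+0.006342i   from Y*(Ω₁)=-0.035718+0.060516i, Y(Ω₂)=-0.021675-0.214292i
  term(m=-1) = -0.073030-0.016040i   from Y*(Ω₁)=+0.155945+0.273126i, Y(Ω₂)=-0.159422+0.176361i
  term(m=+0) = -0.134626+0.000000i   from Y*(Ω₁)=+0.590937-0.000000i, Y(Ω₂)=-0.227817+0.000000i
  term(m=+1) = -0.073030+0.016040i   from Y*(Ω₁)=-0.155945+0.273126i, Y(Ω₂)=+0.159422+0.176361i
  term(m=+2) = +0.013742-0.006342i   from Y*(Ω₁)=-0.035718-0.060516i, Y(Ω₂)=-0.021675+0.214292i
  term(m=+3) = +0.002452-0.001858i   from Y*(Ω₁)=+0.007951-0.000115i, Y(Ω₂)=+0.311636-0.229226i
Accumulated sum -0.248297-0.000000i; after 4π/(2l+1) scaling, -0.445742-0.000000i ⇒ P_3 = -0.445742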